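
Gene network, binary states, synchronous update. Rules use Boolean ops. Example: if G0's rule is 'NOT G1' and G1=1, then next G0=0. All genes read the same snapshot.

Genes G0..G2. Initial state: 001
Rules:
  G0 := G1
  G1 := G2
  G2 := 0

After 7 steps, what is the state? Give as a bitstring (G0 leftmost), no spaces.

Step 1: G0=G1=0 G1=G2=1 G2=0(const) -> 010
Step 2: G0=G1=1 G1=G2=0 G2=0(const) -> 100
Step 3: G0=G1=0 G1=G2=0 G2=0(const) -> 000
Step 4: G0=G1=0 G1=G2=0 G2=0(const) -> 000
Step 5: G0=G1=0 G1=G2=0 G2=0(const) -> 000
Step 6: G0=G1=0 G1=G2=0 G2=0(const) -> 000
Step 7: G0=G1=0 G1=G2=0 G2=0(const) -> 000

000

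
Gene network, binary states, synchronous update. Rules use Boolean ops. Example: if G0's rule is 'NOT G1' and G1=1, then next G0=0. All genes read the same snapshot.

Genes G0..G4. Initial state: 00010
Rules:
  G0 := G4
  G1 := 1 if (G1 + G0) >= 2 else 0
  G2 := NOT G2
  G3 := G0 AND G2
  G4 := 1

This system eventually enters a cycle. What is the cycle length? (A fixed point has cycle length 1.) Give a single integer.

Step 0: 00010
Step 1: G0=G4=0 G1=(0+0>=2)=0 G2=NOT G2=NOT 0=1 G3=G0&G2=0&0=0 G4=1(const) -> 00101
Step 2: G0=G4=1 G1=(0+0>=2)=0 G2=NOT G2=NOT 1=0 G3=G0&G2=0&1=0 G4=1(const) -> 10001
Step 3: G0=G4=1 G1=(0+1>=2)=0 G2=NOT G2=NOT 0=1 G3=G0&G2=1&0=0 G4=1(const) -> 10101
Step 4: G0=G4=1 G1=(0+1>=2)=0 G2=NOT G2=NOT 1=0 G3=G0&G2=1&1=1 G4=1(const) -> 10011
Step 5: G0=G4=1 G1=(0+1>=2)=0 G2=NOT G2=NOT 0=1 G3=G0&G2=1&0=0 G4=1(const) -> 10101
State from step 5 equals state from step 3 -> cycle length 2

Answer: 2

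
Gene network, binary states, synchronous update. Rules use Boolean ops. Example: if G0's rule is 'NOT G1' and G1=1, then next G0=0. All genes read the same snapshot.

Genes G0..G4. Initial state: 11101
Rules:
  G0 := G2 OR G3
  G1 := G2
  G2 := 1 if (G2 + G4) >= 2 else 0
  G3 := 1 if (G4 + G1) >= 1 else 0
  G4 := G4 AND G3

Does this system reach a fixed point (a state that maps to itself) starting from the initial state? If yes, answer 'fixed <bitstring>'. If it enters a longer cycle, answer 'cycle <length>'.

Answer: fixed 00000

Derivation:
Step 0: 11101
Step 1: G0=G2|G3=1|0=1 G1=G2=1 G2=(1+1>=2)=1 G3=(1+1>=1)=1 G4=G4&G3=1&0=0 -> 11110
Step 2: G0=G2|G3=1|1=1 G1=G2=1 G2=(1+0>=2)=0 G3=(0+1>=1)=1 G4=G4&G3=0&1=0 -> 11010
Step 3: G0=G2|G3=0|1=1 G1=G2=0 G2=(0+0>=2)=0 G3=(0+1>=1)=1 G4=G4&G3=0&1=0 -> 10010
Step 4: G0=G2|G3=0|1=1 G1=G2=0 G2=(0+0>=2)=0 G3=(0+0>=1)=0 G4=G4&G3=0&1=0 -> 10000
Step 5: G0=G2|G3=0|0=0 G1=G2=0 G2=(0+0>=2)=0 G3=(0+0>=1)=0 G4=G4&G3=0&0=0 -> 00000
Step 6: G0=G2|G3=0|0=0 G1=G2=0 G2=(0+0>=2)=0 G3=(0+0>=1)=0 G4=G4&G3=0&0=0 -> 00000
Fixed point reached at step 5: 00000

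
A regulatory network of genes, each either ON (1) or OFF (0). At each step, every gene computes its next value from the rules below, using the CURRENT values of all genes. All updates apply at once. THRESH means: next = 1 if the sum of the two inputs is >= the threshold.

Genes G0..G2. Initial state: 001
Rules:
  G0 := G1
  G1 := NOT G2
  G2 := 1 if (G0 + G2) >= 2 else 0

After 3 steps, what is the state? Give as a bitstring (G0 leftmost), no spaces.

Step 1: G0=G1=0 G1=NOT G2=NOT 1=0 G2=(0+1>=2)=0 -> 000
Step 2: G0=G1=0 G1=NOT G2=NOT 0=1 G2=(0+0>=2)=0 -> 010
Step 3: G0=G1=1 G1=NOT G2=NOT 0=1 G2=(0+0>=2)=0 -> 110

110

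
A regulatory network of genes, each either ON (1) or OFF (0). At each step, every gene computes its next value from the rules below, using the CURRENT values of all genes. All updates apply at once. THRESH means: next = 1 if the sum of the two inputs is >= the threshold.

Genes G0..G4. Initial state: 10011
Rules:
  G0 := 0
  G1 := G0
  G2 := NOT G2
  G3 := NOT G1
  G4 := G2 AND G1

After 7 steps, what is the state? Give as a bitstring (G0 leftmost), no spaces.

Step 1: G0=0(const) G1=G0=1 G2=NOT G2=NOT 0=1 G3=NOT G1=NOT 0=1 G4=G2&G1=0&0=0 -> 01110
Step 2: G0=0(const) G1=G0=0 G2=NOT G2=NOT 1=0 G3=NOT G1=NOT 1=0 G4=G2&G1=1&1=1 -> 00001
Step 3: G0=0(const) G1=G0=0 G2=NOT G2=NOT 0=1 G3=NOT G1=NOT 0=1 G4=G2&G1=0&0=0 -> 00110
Step 4: G0=0(const) G1=G0=0 G2=NOT G2=NOT 1=0 G3=NOT G1=NOT 0=1 G4=G2&G1=1&0=0 -> 00010
Step 5: G0=0(const) G1=G0=0 G2=NOT G2=NOT 0=1 G3=NOT G1=NOT 0=1 G4=G2&G1=0&0=0 -> 00110
Step 6: G0=0(const) G1=G0=0 G2=NOT G2=NOT 1=0 G3=NOT G1=NOT 0=1 G4=G2&G1=1&0=0 -> 00010
Step 7: G0=0(const) G1=G0=0 G2=NOT G2=NOT 0=1 G3=NOT G1=NOT 0=1 G4=G2&G1=0&0=0 -> 00110

00110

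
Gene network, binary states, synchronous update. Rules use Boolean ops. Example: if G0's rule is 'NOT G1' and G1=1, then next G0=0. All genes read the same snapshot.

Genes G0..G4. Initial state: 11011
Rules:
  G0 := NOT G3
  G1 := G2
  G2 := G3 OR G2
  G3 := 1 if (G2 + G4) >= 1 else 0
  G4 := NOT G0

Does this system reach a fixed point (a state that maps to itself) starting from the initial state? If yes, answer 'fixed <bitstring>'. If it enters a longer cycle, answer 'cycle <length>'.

Step 0: 11011
Step 1: G0=NOT G3=NOT 1=0 G1=G2=0 G2=G3|G2=1|0=1 G3=(0+1>=1)=1 G4=NOT G0=NOT 1=0 -> 00110
Step 2: G0=NOT G3=NOT 1=0 G1=G2=1 G2=G3|G2=1|1=1 G3=(1+0>=1)=1 G4=NOT G0=NOT 0=1 -> 01111
Step 3: G0=NOT G3=NOT 1=0 G1=G2=1 G2=G3|G2=1|1=1 G3=(1+1>=1)=1 G4=NOT G0=NOT 0=1 -> 01111
Fixed point reached at step 2: 01111

Answer: fixed 01111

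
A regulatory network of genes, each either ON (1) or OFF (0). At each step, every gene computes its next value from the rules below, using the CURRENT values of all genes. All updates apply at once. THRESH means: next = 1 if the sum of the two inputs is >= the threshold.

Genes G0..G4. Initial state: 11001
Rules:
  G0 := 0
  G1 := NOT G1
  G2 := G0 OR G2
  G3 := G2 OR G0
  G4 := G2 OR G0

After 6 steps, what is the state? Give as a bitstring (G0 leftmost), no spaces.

Step 1: G0=0(const) G1=NOT G1=NOT 1=0 G2=G0|G2=1|0=1 G3=G2|G0=0|1=1 G4=G2|G0=0|1=1 -> 00111
Step 2: G0=0(const) G1=NOT G1=NOT 0=1 G2=G0|G2=0|1=1 G3=G2|G0=1|0=1 G4=G2|G0=1|0=1 -> 01111
Step 3: G0=0(const) G1=NOT G1=NOT 1=0 G2=G0|G2=0|1=1 G3=G2|G0=1|0=1 G4=G2|G0=1|0=1 -> 00111
Step 4: G0=0(const) G1=NOT G1=NOT 0=1 G2=G0|G2=0|1=1 G3=G2|G0=1|0=1 G4=G2|G0=1|0=1 -> 01111
Step 5: G0=0(const) G1=NOT G1=NOT 1=0 G2=G0|G2=0|1=1 G3=G2|G0=1|0=1 G4=G2|G0=1|0=1 -> 00111
Step 6: G0=0(const) G1=NOT G1=NOT 0=1 G2=G0|G2=0|1=1 G3=G2|G0=1|0=1 G4=G2|G0=1|0=1 -> 01111

01111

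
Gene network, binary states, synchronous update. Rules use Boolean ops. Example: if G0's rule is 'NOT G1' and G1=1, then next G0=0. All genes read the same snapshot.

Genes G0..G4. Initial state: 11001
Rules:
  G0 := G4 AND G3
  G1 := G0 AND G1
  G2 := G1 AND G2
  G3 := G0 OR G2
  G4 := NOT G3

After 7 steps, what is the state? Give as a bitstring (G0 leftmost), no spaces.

Step 1: G0=G4&G3=1&0=0 G1=G0&G1=1&1=1 G2=G1&G2=1&0=0 G3=G0|G2=1|0=1 G4=NOT G3=NOT 0=1 -> 01011
Step 2: G0=G4&G3=1&1=1 G1=G0&G1=0&1=0 G2=G1&G2=1&0=0 G3=G0|G2=0|0=0 G4=NOT G3=NOT 1=0 -> 10000
Step 3: G0=G4&G3=0&0=0 G1=G0&G1=1&0=0 G2=G1&G2=0&0=0 G3=G0|G2=1|0=1 G4=NOT G3=NOT 0=1 -> 00011
Step 4: G0=G4&G3=1&1=1 G1=G0&G1=0&0=0 G2=G1&G2=0&0=0 G3=G0|G2=0|0=0 G4=NOT G3=NOT 1=0 -> 10000
Step 5: G0=G4&G3=0&0=0 G1=G0&G1=1&0=0 G2=G1&G2=0&0=0 G3=G0|G2=1|0=1 G4=NOT G3=NOT 0=1 -> 00011
Step 6: G0=G4&G3=1&1=1 G1=G0&G1=0&0=0 G2=G1&G2=0&0=0 G3=G0|G2=0|0=0 G4=NOT G3=NOT 1=0 -> 10000
Step 7: G0=G4&G3=0&0=0 G1=G0&G1=1&0=0 G2=G1&G2=0&0=0 G3=G0|G2=1|0=1 G4=NOT G3=NOT 0=1 -> 00011

00011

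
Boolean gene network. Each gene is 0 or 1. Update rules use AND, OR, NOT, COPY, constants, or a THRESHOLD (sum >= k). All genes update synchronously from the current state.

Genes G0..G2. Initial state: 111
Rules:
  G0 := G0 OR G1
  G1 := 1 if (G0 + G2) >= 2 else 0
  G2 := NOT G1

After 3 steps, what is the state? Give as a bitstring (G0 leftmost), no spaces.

Step 1: G0=G0|G1=1|1=1 G1=(1+1>=2)=1 G2=NOT G1=NOT 1=0 -> 110
Step 2: G0=G0|G1=1|1=1 G1=(1+0>=2)=0 G2=NOT G1=NOT 1=0 -> 100
Step 3: G0=G0|G1=1|0=1 G1=(1+0>=2)=0 G2=NOT G1=NOT 0=1 -> 101

101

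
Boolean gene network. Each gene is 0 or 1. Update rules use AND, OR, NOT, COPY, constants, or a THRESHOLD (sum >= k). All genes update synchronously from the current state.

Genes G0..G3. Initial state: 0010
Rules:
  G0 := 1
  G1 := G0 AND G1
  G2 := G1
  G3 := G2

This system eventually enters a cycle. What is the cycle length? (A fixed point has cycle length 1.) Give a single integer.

Answer: 1

Derivation:
Step 0: 0010
Step 1: G0=1(const) G1=G0&G1=0&0=0 G2=G1=0 G3=G2=1 -> 1001
Step 2: G0=1(const) G1=G0&G1=1&0=0 G2=G1=0 G3=G2=0 -> 1000
Step 3: G0=1(const) G1=G0&G1=1&0=0 G2=G1=0 G3=G2=0 -> 1000
State from step 3 equals state from step 2 -> cycle length 1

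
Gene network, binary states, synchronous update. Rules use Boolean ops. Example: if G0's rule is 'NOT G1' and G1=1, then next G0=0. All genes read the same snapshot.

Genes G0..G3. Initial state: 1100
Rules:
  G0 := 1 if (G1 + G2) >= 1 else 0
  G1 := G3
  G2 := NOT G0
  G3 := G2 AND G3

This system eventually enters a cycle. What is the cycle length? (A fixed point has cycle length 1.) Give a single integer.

Step 0: 1100
Step 1: G0=(1+0>=1)=1 G1=G3=0 G2=NOT G0=NOT 1=0 G3=G2&G3=0&0=0 -> 1000
Step 2: G0=(0+0>=1)=0 G1=G3=0 G2=NOT G0=NOT 1=0 G3=G2&G3=0&0=0 -> 0000
Step 3: G0=(0+0>=1)=0 G1=G3=0 G2=NOT G0=NOT 0=1 G3=G2&G3=0&0=0 -> 0010
Step 4: G0=(0+1>=1)=1 G1=G3=0 G2=NOT G0=NOT 0=1 G3=G2&G3=1&0=0 -> 1010
Step 5: G0=(0+1>=1)=1 G1=G3=0 G2=NOT G0=NOT 1=0 G3=G2&G3=1&0=0 -> 1000
State from step 5 equals state from step 1 -> cycle length 4

Answer: 4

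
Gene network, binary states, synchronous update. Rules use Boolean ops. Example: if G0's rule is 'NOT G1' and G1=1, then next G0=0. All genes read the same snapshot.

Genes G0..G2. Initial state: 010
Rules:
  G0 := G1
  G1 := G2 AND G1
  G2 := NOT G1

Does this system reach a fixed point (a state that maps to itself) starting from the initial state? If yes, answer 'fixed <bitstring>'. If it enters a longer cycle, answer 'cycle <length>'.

Step 0: 010
Step 1: G0=G1=1 G1=G2&G1=0&1=0 G2=NOT G1=NOT 1=0 -> 100
Step 2: G0=G1=0 G1=G2&G1=0&0=0 G2=NOT G1=NOT 0=1 -> 001
Step 3: G0=G1=0 G1=G2&G1=1&0=0 G2=NOT G1=NOT 0=1 -> 001
Fixed point reached at step 2: 001

Answer: fixed 001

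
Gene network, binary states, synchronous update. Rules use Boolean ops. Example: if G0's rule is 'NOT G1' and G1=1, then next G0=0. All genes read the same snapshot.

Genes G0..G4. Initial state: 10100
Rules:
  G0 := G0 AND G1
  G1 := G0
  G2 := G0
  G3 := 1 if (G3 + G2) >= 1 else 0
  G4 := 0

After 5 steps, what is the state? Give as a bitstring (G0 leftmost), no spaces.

Step 1: G0=G0&G1=1&0=0 G1=G0=1 G2=G0=1 G3=(0+1>=1)=1 G4=0(const) -> 01110
Step 2: G0=G0&G1=0&1=0 G1=G0=0 G2=G0=0 G3=(1+1>=1)=1 G4=0(const) -> 00010
Step 3: G0=G0&G1=0&0=0 G1=G0=0 G2=G0=0 G3=(1+0>=1)=1 G4=0(const) -> 00010
Step 4: G0=G0&G1=0&0=0 G1=G0=0 G2=G0=0 G3=(1+0>=1)=1 G4=0(const) -> 00010
Step 5: G0=G0&G1=0&0=0 G1=G0=0 G2=G0=0 G3=(1+0>=1)=1 G4=0(const) -> 00010

00010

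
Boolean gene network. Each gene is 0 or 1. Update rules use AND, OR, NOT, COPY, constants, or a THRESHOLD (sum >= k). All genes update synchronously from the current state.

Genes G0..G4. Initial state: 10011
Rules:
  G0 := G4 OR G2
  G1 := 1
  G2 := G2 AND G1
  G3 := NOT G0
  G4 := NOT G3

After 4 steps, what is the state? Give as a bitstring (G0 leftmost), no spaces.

Step 1: G0=G4|G2=1|0=1 G1=1(const) G2=G2&G1=0&0=0 G3=NOT G0=NOT 1=0 G4=NOT G3=NOT 1=0 -> 11000
Step 2: G0=G4|G2=0|0=0 G1=1(const) G2=G2&G1=0&1=0 G3=NOT G0=NOT 1=0 G4=NOT G3=NOT 0=1 -> 01001
Step 3: G0=G4|G2=1|0=1 G1=1(const) G2=G2&G1=0&1=0 G3=NOT G0=NOT 0=1 G4=NOT G3=NOT 0=1 -> 11011
Step 4: G0=G4|G2=1|0=1 G1=1(const) G2=G2&G1=0&1=0 G3=NOT G0=NOT 1=0 G4=NOT G3=NOT 1=0 -> 11000

11000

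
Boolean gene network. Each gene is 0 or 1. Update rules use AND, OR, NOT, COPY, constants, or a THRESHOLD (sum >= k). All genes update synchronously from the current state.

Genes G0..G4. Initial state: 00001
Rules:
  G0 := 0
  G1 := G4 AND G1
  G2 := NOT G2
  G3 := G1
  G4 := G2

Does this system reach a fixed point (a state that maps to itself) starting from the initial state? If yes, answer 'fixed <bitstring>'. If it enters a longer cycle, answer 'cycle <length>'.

Step 0: 00001
Step 1: G0=0(const) G1=G4&G1=1&0=0 G2=NOT G2=NOT 0=1 G3=G1=0 G4=G2=0 -> 00100
Step 2: G0=0(const) G1=G4&G1=0&0=0 G2=NOT G2=NOT 1=0 G3=G1=0 G4=G2=1 -> 00001
Cycle of length 2 starting at step 0 -> no fixed point

Answer: cycle 2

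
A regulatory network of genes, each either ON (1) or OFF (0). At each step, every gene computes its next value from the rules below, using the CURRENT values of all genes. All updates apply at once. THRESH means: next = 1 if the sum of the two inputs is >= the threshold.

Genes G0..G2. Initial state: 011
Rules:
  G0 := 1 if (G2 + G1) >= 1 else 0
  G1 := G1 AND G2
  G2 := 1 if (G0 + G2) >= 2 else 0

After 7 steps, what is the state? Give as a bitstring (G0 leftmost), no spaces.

Step 1: G0=(1+1>=1)=1 G1=G1&G2=1&1=1 G2=(0+1>=2)=0 -> 110
Step 2: G0=(0+1>=1)=1 G1=G1&G2=1&0=0 G2=(1+0>=2)=0 -> 100
Step 3: G0=(0+0>=1)=0 G1=G1&G2=0&0=0 G2=(1+0>=2)=0 -> 000
Step 4: G0=(0+0>=1)=0 G1=G1&G2=0&0=0 G2=(0+0>=2)=0 -> 000
Step 5: G0=(0+0>=1)=0 G1=G1&G2=0&0=0 G2=(0+0>=2)=0 -> 000
Step 6: G0=(0+0>=1)=0 G1=G1&G2=0&0=0 G2=(0+0>=2)=0 -> 000
Step 7: G0=(0+0>=1)=0 G1=G1&G2=0&0=0 G2=(0+0>=2)=0 -> 000

000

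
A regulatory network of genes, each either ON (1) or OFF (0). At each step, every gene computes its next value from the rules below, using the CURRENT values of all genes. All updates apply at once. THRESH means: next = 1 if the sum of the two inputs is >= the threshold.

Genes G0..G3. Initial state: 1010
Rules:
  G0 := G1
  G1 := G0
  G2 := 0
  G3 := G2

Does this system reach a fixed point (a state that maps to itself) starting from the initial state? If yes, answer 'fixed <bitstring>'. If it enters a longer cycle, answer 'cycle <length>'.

Answer: cycle 2

Derivation:
Step 0: 1010
Step 1: G0=G1=0 G1=G0=1 G2=0(const) G3=G2=1 -> 0101
Step 2: G0=G1=1 G1=G0=0 G2=0(const) G3=G2=0 -> 1000
Step 3: G0=G1=0 G1=G0=1 G2=0(const) G3=G2=0 -> 0100
Step 4: G0=G1=1 G1=G0=0 G2=0(const) G3=G2=0 -> 1000
Cycle of length 2 starting at step 2 -> no fixed point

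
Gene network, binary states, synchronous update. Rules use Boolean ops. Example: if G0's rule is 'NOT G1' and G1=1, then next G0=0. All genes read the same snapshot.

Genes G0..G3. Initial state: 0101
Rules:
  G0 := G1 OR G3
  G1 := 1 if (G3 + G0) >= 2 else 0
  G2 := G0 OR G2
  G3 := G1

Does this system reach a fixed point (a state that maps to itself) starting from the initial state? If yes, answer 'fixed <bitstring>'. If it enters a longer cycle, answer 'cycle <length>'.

Answer: cycle 2

Derivation:
Step 0: 0101
Step 1: G0=G1|G3=1|1=1 G1=(1+0>=2)=0 G2=G0|G2=0|0=0 G3=G1=1 -> 1001
Step 2: G0=G1|G3=0|1=1 G1=(1+1>=2)=1 G2=G0|G2=1|0=1 G3=G1=0 -> 1110
Step 3: G0=G1|G3=1|0=1 G1=(0+1>=2)=0 G2=G0|G2=1|1=1 G3=G1=1 -> 1011
Step 4: G0=G1|G3=0|1=1 G1=(1+1>=2)=1 G2=G0|G2=1|1=1 G3=G1=0 -> 1110
Cycle of length 2 starting at step 2 -> no fixed point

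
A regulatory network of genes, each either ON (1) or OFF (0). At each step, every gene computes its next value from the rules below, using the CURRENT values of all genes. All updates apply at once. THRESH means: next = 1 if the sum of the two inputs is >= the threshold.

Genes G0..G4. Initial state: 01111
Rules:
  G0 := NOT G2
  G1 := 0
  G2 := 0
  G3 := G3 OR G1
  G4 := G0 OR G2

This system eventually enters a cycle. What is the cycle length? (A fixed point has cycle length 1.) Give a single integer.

Answer: 1

Derivation:
Step 0: 01111
Step 1: G0=NOT G2=NOT 1=0 G1=0(const) G2=0(const) G3=G3|G1=1|1=1 G4=G0|G2=0|1=1 -> 00011
Step 2: G0=NOT G2=NOT 0=1 G1=0(const) G2=0(const) G3=G3|G1=1|0=1 G4=G0|G2=0|0=0 -> 10010
Step 3: G0=NOT G2=NOT 0=1 G1=0(const) G2=0(const) G3=G3|G1=1|0=1 G4=G0|G2=1|0=1 -> 10011
Step 4: G0=NOT G2=NOT 0=1 G1=0(const) G2=0(const) G3=G3|G1=1|0=1 G4=G0|G2=1|0=1 -> 10011
State from step 4 equals state from step 3 -> cycle length 1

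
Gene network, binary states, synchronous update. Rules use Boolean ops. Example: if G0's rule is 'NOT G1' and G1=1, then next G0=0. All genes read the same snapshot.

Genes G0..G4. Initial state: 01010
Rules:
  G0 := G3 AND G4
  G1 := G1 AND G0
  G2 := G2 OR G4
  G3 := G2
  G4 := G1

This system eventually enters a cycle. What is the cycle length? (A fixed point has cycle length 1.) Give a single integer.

Step 0: 01010
Step 1: G0=G3&G4=1&0=0 G1=G1&G0=1&0=0 G2=G2|G4=0|0=0 G3=G2=0 G4=G1=1 -> 00001
Step 2: G0=G3&G4=0&1=0 G1=G1&G0=0&0=0 G2=G2|G4=0|1=1 G3=G2=0 G4=G1=0 -> 00100
Step 3: G0=G3&G4=0&0=0 G1=G1&G0=0&0=0 G2=G2|G4=1|0=1 G3=G2=1 G4=G1=0 -> 00110
Step 4: G0=G3&G4=1&0=0 G1=G1&G0=0&0=0 G2=G2|G4=1|0=1 G3=G2=1 G4=G1=0 -> 00110
State from step 4 equals state from step 3 -> cycle length 1

Answer: 1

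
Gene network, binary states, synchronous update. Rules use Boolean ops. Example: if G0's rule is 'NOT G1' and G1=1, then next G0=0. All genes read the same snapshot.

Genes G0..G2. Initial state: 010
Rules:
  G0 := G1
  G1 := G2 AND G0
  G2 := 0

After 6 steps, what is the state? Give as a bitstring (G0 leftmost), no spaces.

Step 1: G0=G1=1 G1=G2&G0=0&0=0 G2=0(const) -> 100
Step 2: G0=G1=0 G1=G2&G0=0&1=0 G2=0(const) -> 000
Step 3: G0=G1=0 G1=G2&G0=0&0=0 G2=0(const) -> 000
Step 4: G0=G1=0 G1=G2&G0=0&0=0 G2=0(const) -> 000
Step 5: G0=G1=0 G1=G2&G0=0&0=0 G2=0(const) -> 000
Step 6: G0=G1=0 G1=G2&G0=0&0=0 G2=0(const) -> 000

000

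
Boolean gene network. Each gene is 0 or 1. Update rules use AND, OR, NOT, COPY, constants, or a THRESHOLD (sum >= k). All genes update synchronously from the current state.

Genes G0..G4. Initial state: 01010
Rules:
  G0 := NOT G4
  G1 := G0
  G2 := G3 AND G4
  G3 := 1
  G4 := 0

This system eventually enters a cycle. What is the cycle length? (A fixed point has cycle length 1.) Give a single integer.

Answer: 1

Derivation:
Step 0: 01010
Step 1: G0=NOT G4=NOT 0=1 G1=G0=0 G2=G3&G4=1&0=0 G3=1(const) G4=0(const) -> 10010
Step 2: G0=NOT G4=NOT 0=1 G1=G0=1 G2=G3&G4=1&0=0 G3=1(const) G4=0(const) -> 11010
Step 3: G0=NOT G4=NOT 0=1 G1=G0=1 G2=G3&G4=1&0=0 G3=1(const) G4=0(const) -> 11010
State from step 3 equals state from step 2 -> cycle length 1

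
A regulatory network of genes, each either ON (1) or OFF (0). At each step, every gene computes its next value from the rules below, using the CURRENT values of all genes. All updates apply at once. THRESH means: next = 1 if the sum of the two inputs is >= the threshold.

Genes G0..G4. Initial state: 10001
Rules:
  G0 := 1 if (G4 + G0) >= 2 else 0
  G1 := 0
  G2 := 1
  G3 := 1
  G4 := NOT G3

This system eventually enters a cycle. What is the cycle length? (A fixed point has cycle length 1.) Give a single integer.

Answer: 1

Derivation:
Step 0: 10001
Step 1: G0=(1+1>=2)=1 G1=0(const) G2=1(const) G3=1(const) G4=NOT G3=NOT 0=1 -> 10111
Step 2: G0=(1+1>=2)=1 G1=0(const) G2=1(const) G3=1(const) G4=NOT G3=NOT 1=0 -> 10110
Step 3: G0=(0+1>=2)=0 G1=0(const) G2=1(const) G3=1(const) G4=NOT G3=NOT 1=0 -> 00110
Step 4: G0=(0+0>=2)=0 G1=0(const) G2=1(const) G3=1(const) G4=NOT G3=NOT 1=0 -> 00110
State from step 4 equals state from step 3 -> cycle length 1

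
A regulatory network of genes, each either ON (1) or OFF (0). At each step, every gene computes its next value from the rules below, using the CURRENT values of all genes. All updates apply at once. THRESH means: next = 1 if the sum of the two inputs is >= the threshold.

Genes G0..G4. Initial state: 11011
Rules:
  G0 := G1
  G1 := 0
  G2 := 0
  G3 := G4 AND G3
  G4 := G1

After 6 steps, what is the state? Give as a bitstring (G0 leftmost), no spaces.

Step 1: G0=G1=1 G1=0(const) G2=0(const) G3=G4&G3=1&1=1 G4=G1=1 -> 10011
Step 2: G0=G1=0 G1=0(const) G2=0(const) G3=G4&G3=1&1=1 G4=G1=0 -> 00010
Step 3: G0=G1=0 G1=0(const) G2=0(const) G3=G4&G3=0&1=0 G4=G1=0 -> 00000
Step 4: G0=G1=0 G1=0(const) G2=0(const) G3=G4&G3=0&0=0 G4=G1=0 -> 00000
Step 5: G0=G1=0 G1=0(const) G2=0(const) G3=G4&G3=0&0=0 G4=G1=0 -> 00000
Step 6: G0=G1=0 G1=0(const) G2=0(const) G3=G4&G3=0&0=0 G4=G1=0 -> 00000

00000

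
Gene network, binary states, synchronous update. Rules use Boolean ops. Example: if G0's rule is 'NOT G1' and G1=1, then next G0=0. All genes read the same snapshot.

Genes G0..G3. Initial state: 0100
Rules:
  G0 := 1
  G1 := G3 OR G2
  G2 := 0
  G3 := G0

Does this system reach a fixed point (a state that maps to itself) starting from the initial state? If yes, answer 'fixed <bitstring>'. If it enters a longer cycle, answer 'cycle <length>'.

Step 0: 0100
Step 1: G0=1(const) G1=G3|G2=0|0=0 G2=0(const) G3=G0=0 -> 1000
Step 2: G0=1(const) G1=G3|G2=0|0=0 G2=0(const) G3=G0=1 -> 1001
Step 3: G0=1(const) G1=G3|G2=1|0=1 G2=0(const) G3=G0=1 -> 1101
Step 4: G0=1(const) G1=G3|G2=1|0=1 G2=0(const) G3=G0=1 -> 1101
Fixed point reached at step 3: 1101

Answer: fixed 1101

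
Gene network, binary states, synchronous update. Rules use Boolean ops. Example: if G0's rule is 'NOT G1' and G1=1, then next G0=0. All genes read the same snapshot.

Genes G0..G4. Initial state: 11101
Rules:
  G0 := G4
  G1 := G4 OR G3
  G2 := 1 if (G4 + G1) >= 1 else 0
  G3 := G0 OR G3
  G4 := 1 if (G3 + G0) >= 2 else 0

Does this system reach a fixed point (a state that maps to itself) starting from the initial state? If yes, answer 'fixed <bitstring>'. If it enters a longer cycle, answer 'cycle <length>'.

Step 0: 11101
Step 1: G0=G4=1 G1=G4|G3=1|0=1 G2=(1+1>=1)=1 G3=G0|G3=1|0=1 G4=(0+1>=2)=0 -> 11110
Step 2: G0=G4=0 G1=G4|G3=0|1=1 G2=(0+1>=1)=1 G3=G0|G3=1|1=1 G4=(1+1>=2)=1 -> 01111
Step 3: G0=G4=1 G1=G4|G3=1|1=1 G2=(1+1>=1)=1 G3=G0|G3=0|1=1 G4=(1+0>=2)=0 -> 11110
Cycle of length 2 starting at step 1 -> no fixed point

Answer: cycle 2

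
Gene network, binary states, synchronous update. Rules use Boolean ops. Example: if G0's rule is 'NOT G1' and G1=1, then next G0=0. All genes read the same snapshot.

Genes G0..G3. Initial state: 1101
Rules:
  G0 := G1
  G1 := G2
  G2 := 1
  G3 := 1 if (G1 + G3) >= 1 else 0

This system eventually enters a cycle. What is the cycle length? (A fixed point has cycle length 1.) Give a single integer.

Answer: 1

Derivation:
Step 0: 1101
Step 1: G0=G1=1 G1=G2=0 G2=1(const) G3=(1+1>=1)=1 -> 1011
Step 2: G0=G1=0 G1=G2=1 G2=1(const) G3=(0+1>=1)=1 -> 0111
Step 3: G0=G1=1 G1=G2=1 G2=1(const) G3=(1+1>=1)=1 -> 1111
Step 4: G0=G1=1 G1=G2=1 G2=1(const) G3=(1+1>=1)=1 -> 1111
State from step 4 equals state from step 3 -> cycle length 1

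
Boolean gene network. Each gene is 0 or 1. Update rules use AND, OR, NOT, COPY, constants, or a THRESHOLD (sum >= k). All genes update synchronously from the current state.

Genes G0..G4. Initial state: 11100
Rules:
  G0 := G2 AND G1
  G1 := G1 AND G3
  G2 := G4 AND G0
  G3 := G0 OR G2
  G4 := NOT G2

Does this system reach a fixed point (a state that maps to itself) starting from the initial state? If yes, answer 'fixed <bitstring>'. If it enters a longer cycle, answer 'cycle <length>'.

Step 0: 11100
Step 1: G0=G2&G1=1&1=1 G1=G1&G3=1&0=0 G2=G4&G0=0&1=0 G3=G0|G2=1|1=1 G4=NOT G2=NOT 1=0 -> 10010
Step 2: G0=G2&G1=0&0=0 G1=G1&G3=0&1=0 G2=G4&G0=0&1=0 G3=G0|G2=1|0=1 G4=NOT G2=NOT 0=1 -> 00011
Step 3: G0=G2&G1=0&0=0 G1=G1&G3=0&1=0 G2=G4&G0=1&0=0 G3=G0|G2=0|0=0 G4=NOT G2=NOT 0=1 -> 00001
Step 4: G0=G2&G1=0&0=0 G1=G1&G3=0&0=0 G2=G4&G0=1&0=0 G3=G0|G2=0|0=0 G4=NOT G2=NOT 0=1 -> 00001
Fixed point reached at step 3: 00001

Answer: fixed 00001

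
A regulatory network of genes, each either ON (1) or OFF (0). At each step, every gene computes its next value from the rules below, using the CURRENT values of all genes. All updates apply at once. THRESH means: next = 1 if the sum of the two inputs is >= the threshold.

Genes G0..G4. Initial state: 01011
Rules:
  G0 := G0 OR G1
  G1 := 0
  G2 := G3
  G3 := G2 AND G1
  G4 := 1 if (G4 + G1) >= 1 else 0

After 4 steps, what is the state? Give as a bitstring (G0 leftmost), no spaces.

Step 1: G0=G0|G1=0|1=1 G1=0(const) G2=G3=1 G3=G2&G1=0&1=0 G4=(1+1>=1)=1 -> 10101
Step 2: G0=G0|G1=1|0=1 G1=0(const) G2=G3=0 G3=G2&G1=1&0=0 G4=(1+0>=1)=1 -> 10001
Step 3: G0=G0|G1=1|0=1 G1=0(const) G2=G3=0 G3=G2&G1=0&0=0 G4=(1+0>=1)=1 -> 10001
Step 4: G0=G0|G1=1|0=1 G1=0(const) G2=G3=0 G3=G2&G1=0&0=0 G4=(1+0>=1)=1 -> 10001

10001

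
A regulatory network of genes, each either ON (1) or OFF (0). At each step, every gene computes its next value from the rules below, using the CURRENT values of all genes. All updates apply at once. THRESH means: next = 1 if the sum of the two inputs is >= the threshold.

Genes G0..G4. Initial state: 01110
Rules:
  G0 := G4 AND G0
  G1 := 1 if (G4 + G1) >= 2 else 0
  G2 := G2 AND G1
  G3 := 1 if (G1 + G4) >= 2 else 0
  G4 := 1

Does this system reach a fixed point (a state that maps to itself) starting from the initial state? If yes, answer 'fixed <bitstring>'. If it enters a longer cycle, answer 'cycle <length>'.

Answer: fixed 00001

Derivation:
Step 0: 01110
Step 1: G0=G4&G0=0&0=0 G1=(0+1>=2)=0 G2=G2&G1=1&1=1 G3=(1+0>=2)=0 G4=1(const) -> 00101
Step 2: G0=G4&G0=1&0=0 G1=(1+0>=2)=0 G2=G2&G1=1&0=0 G3=(0+1>=2)=0 G4=1(const) -> 00001
Step 3: G0=G4&G0=1&0=0 G1=(1+0>=2)=0 G2=G2&G1=0&0=0 G3=(0+1>=2)=0 G4=1(const) -> 00001
Fixed point reached at step 2: 00001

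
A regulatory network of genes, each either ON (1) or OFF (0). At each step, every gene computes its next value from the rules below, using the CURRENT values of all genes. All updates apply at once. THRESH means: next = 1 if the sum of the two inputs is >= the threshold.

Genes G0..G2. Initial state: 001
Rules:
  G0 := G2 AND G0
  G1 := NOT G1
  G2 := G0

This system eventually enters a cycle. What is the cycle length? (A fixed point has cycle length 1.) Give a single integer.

Step 0: 001
Step 1: G0=G2&G0=1&0=0 G1=NOT G1=NOT 0=1 G2=G0=0 -> 010
Step 2: G0=G2&G0=0&0=0 G1=NOT G1=NOT 1=0 G2=G0=0 -> 000
Step 3: G0=G2&G0=0&0=0 G1=NOT G1=NOT 0=1 G2=G0=0 -> 010
State from step 3 equals state from step 1 -> cycle length 2

Answer: 2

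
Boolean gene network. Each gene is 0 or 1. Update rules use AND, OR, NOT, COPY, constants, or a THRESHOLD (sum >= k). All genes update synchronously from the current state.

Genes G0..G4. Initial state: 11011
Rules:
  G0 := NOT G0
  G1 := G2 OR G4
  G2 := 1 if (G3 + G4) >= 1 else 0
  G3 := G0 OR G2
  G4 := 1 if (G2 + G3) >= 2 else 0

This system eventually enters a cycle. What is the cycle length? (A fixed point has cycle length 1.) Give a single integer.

Answer: 2

Derivation:
Step 0: 11011
Step 1: G0=NOT G0=NOT 1=0 G1=G2|G4=0|1=1 G2=(1+1>=1)=1 G3=G0|G2=1|0=1 G4=(0+1>=2)=0 -> 01110
Step 2: G0=NOT G0=NOT 0=1 G1=G2|G4=1|0=1 G2=(1+0>=1)=1 G3=G0|G2=0|1=1 G4=(1+1>=2)=1 -> 11111
Step 3: G0=NOT G0=NOT 1=0 G1=G2|G4=1|1=1 G2=(1+1>=1)=1 G3=G0|G2=1|1=1 G4=(1+1>=2)=1 -> 01111
Step 4: G0=NOT G0=NOT 0=1 G1=G2|G4=1|1=1 G2=(1+1>=1)=1 G3=G0|G2=0|1=1 G4=(1+1>=2)=1 -> 11111
State from step 4 equals state from step 2 -> cycle length 2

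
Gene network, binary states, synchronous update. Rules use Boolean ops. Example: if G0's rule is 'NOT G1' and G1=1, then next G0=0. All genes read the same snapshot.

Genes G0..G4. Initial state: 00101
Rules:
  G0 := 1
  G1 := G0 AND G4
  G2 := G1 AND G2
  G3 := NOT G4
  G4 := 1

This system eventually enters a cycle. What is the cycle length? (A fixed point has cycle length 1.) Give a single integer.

Step 0: 00101
Step 1: G0=1(const) G1=G0&G4=0&1=0 G2=G1&G2=0&1=0 G3=NOT G4=NOT 1=0 G4=1(const) -> 10001
Step 2: G0=1(const) G1=G0&G4=1&1=1 G2=G1&G2=0&0=0 G3=NOT G4=NOT 1=0 G4=1(const) -> 11001
Step 3: G0=1(const) G1=G0&G4=1&1=1 G2=G1&G2=1&0=0 G3=NOT G4=NOT 1=0 G4=1(const) -> 11001
State from step 3 equals state from step 2 -> cycle length 1

Answer: 1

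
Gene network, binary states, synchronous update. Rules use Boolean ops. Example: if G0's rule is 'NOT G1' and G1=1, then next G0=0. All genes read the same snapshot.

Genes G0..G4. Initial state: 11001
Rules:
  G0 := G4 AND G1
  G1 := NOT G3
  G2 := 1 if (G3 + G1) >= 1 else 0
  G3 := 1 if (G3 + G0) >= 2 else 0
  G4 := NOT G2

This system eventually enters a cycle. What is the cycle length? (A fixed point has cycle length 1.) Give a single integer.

Answer: 1

Derivation:
Step 0: 11001
Step 1: G0=G4&G1=1&1=1 G1=NOT G3=NOT 0=1 G2=(0+1>=1)=1 G3=(0+1>=2)=0 G4=NOT G2=NOT 0=1 -> 11101
Step 2: G0=G4&G1=1&1=1 G1=NOT G3=NOT 0=1 G2=(0+1>=1)=1 G3=(0+1>=2)=0 G4=NOT G2=NOT 1=0 -> 11100
Step 3: G0=G4&G1=0&1=0 G1=NOT G3=NOT 0=1 G2=(0+1>=1)=1 G3=(0+1>=2)=0 G4=NOT G2=NOT 1=0 -> 01100
Step 4: G0=G4&G1=0&1=0 G1=NOT G3=NOT 0=1 G2=(0+1>=1)=1 G3=(0+0>=2)=0 G4=NOT G2=NOT 1=0 -> 01100
State from step 4 equals state from step 3 -> cycle length 1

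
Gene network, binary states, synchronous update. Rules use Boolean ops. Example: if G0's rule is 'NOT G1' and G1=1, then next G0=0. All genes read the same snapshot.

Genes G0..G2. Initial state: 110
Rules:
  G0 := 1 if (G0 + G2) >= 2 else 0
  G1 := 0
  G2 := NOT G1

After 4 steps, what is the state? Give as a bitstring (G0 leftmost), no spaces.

Step 1: G0=(1+0>=2)=0 G1=0(const) G2=NOT G1=NOT 1=0 -> 000
Step 2: G0=(0+0>=2)=0 G1=0(const) G2=NOT G1=NOT 0=1 -> 001
Step 3: G0=(0+1>=2)=0 G1=0(const) G2=NOT G1=NOT 0=1 -> 001
Step 4: G0=(0+1>=2)=0 G1=0(const) G2=NOT G1=NOT 0=1 -> 001

001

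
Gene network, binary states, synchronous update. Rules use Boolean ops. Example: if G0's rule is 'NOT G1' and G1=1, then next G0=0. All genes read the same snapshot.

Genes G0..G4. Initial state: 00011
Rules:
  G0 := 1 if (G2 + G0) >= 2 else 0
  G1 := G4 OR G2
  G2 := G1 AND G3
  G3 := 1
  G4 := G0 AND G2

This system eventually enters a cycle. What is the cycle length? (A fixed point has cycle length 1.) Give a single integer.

Step 0: 00011
Step 1: G0=(0+0>=2)=0 G1=G4|G2=1|0=1 G2=G1&G3=0&1=0 G3=1(const) G4=G0&G2=0&0=0 -> 01010
Step 2: G0=(0+0>=2)=0 G1=G4|G2=0|0=0 G2=G1&G3=1&1=1 G3=1(const) G4=G0&G2=0&0=0 -> 00110
Step 3: G0=(1+0>=2)=0 G1=G4|G2=0|1=1 G2=G1&G3=0&1=0 G3=1(const) G4=G0&G2=0&1=0 -> 01010
State from step 3 equals state from step 1 -> cycle length 2

Answer: 2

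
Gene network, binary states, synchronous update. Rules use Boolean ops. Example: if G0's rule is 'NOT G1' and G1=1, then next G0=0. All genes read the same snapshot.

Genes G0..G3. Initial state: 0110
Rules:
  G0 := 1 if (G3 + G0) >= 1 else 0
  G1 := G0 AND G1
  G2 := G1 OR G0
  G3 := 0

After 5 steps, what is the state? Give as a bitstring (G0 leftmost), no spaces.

Step 1: G0=(0+0>=1)=0 G1=G0&G1=0&1=0 G2=G1|G0=1|0=1 G3=0(const) -> 0010
Step 2: G0=(0+0>=1)=0 G1=G0&G1=0&0=0 G2=G1|G0=0|0=0 G3=0(const) -> 0000
Step 3: G0=(0+0>=1)=0 G1=G0&G1=0&0=0 G2=G1|G0=0|0=0 G3=0(const) -> 0000
Step 4: G0=(0+0>=1)=0 G1=G0&G1=0&0=0 G2=G1|G0=0|0=0 G3=0(const) -> 0000
Step 5: G0=(0+0>=1)=0 G1=G0&G1=0&0=0 G2=G1|G0=0|0=0 G3=0(const) -> 0000

0000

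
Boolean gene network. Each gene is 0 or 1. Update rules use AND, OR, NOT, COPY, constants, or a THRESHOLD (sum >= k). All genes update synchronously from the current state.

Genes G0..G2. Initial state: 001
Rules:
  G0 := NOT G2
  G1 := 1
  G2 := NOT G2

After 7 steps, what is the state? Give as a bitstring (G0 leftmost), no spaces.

Step 1: G0=NOT G2=NOT 1=0 G1=1(const) G2=NOT G2=NOT 1=0 -> 010
Step 2: G0=NOT G2=NOT 0=1 G1=1(const) G2=NOT G2=NOT 0=1 -> 111
Step 3: G0=NOT G2=NOT 1=0 G1=1(const) G2=NOT G2=NOT 1=0 -> 010
Step 4: G0=NOT G2=NOT 0=1 G1=1(const) G2=NOT G2=NOT 0=1 -> 111
Step 5: G0=NOT G2=NOT 1=0 G1=1(const) G2=NOT G2=NOT 1=0 -> 010
Step 6: G0=NOT G2=NOT 0=1 G1=1(const) G2=NOT G2=NOT 0=1 -> 111
Step 7: G0=NOT G2=NOT 1=0 G1=1(const) G2=NOT G2=NOT 1=0 -> 010

010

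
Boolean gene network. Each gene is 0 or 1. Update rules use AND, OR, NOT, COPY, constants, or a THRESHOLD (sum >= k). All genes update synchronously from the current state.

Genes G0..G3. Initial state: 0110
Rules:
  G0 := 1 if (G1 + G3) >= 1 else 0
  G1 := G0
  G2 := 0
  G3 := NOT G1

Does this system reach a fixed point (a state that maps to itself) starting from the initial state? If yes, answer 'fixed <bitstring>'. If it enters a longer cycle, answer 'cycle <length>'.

Step 0: 0110
Step 1: G0=(1+0>=1)=1 G1=G0=0 G2=0(const) G3=NOT G1=NOT 1=0 -> 1000
Step 2: G0=(0+0>=1)=0 G1=G0=1 G2=0(const) G3=NOT G1=NOT 0=1 -> 0101
Step 3: G0=(1+1>=1)=1 G1=G0=0 G2=0(const) G3=NOT G1=NOT 1=0 -> 1000
Cycle of length 2 starting at step 1 -> no fixed point

Answer: cycle 2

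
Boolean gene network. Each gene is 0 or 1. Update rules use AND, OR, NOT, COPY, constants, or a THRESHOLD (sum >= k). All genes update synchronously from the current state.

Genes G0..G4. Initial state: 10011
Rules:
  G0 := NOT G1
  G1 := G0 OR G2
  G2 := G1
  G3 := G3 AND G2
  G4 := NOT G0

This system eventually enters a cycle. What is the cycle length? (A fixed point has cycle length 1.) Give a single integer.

Answer: 1

Derivation:
Step 0: 10011
Step 1: G0=NOT G1=NOT 0=1 G1=G0|G2=1|0=1 G2=G1=0 G3=G3&G2=1&0=0 G4=NOT G0=NOT 1=0 -> 11000
Step 2: G0=NOT G1=NOT 1=0 G1=G0|G2=1|0=1 G2=G1=1 G3=G3&G2=0&0=0 G4=NOT G0=NOT 1=0 -> 01100
Step 3: G0=NOT G1=NOT 1=0 G1=G0|G2=0|1=1 G2=G1=1 G3=G3&G2=0&1=0 G4=NOT G0=NOT 0=1 -> 01101
Step 4: G0=NOT G1=NOT 1=0 G1=G0|G2=0|1=1 G2=G1=1 G3=G3&G2=0&1=0 G4=NOT G0=NOT 0=1 -> 01101
State from step 4 equals state from step 3 -> cycle length 1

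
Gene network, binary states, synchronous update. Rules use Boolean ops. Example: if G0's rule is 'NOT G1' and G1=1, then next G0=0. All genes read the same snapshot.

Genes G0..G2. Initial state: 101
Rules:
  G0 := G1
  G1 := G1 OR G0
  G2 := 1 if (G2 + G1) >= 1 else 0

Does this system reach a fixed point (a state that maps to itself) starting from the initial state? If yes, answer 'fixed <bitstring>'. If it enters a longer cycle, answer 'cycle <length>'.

Step 0: 101
Step 1: G0=G1=0 G1=G1|G0=0|1=1 G2=(1+0>=1)=1 -> 011
Step 2: G0=G1=1 G1=G1|G0=1|0=1 G2=(1+1>=1)=1 -> 111
Step 3: G0=G1=1 G1=G1|G0=1|1=1 G2=(1+1>=1)=1 -> 111
Fixed point reached at step 2: 111

Answer: fixed 111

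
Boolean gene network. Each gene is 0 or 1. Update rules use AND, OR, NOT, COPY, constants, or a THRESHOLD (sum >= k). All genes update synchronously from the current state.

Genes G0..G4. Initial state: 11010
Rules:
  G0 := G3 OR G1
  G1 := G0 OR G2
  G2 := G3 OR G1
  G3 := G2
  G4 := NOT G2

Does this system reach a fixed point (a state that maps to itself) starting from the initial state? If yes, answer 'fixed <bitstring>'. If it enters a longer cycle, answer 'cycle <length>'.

Answer: fixed 11110

Derivation:
Step 0: 11010
Step 1: G0=G3|G1=1|1=1 G1=G0|G2=1|0=1 G2=G3|G1=1|1=1 G3=G2=0 G4=NOT G2=NOT 0=1 -> 11101
Step 2: G0=G3|G1=0|1=1 G1=G0|G2=1|1=1 G2=G3|G1=0|1=1 G3=G2=1 G4=NOT G2=NOT 1=0 -> 11110
Step 3: G0=G3|G1=1|1=1 G1=G0|G2=1|1=1 G2=G3|G1=1|1=1 G3=G2=1 G4=NOT G2=NOT 1=0 -> 11110
Fixed point reached at step 2: 11110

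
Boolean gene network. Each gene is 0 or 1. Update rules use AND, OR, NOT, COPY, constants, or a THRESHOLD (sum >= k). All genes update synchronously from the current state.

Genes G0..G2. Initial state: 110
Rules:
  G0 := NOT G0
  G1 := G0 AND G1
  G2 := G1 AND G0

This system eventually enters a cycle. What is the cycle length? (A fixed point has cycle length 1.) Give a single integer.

Answer: 2

Derivation:
Step 0: 110
Step 1: G0=NOT G0=NOT 1=0 G1=G0&G1=1&1=1 G2=G1&G0=1&1=1 -> 011
Step 2: G0=NOT G0=NOT 0=1 G1=G0&G1=0&1=0 G2=G1&G0=1&0=0 -> 100
Step 3: G0=NOT G0=NOT 1=0 G1=G0&G1=1&0=0 G2=G1&G0=0&1=0 -> 000
Step 4: G0=NOT G0=NOT 0=1 G1=G0&G1=0&0=0 G2=G1&G0=0&0=0 -> 100
State from step 4 equals state from step 2 -> cycle length 2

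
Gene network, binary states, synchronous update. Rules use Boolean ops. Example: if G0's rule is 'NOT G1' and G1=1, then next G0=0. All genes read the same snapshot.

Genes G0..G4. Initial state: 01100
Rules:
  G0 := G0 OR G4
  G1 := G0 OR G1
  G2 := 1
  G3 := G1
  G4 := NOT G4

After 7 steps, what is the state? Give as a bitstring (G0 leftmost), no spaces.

Step 1: G0=G0|G4=0|0=0 G1=G0|G1=0|1=1 G2=1(const) G3=G1=1 G4=NOT G4=NOT 0=1 -> 01111
Step 2: G0=G0|G4=0|1=1 G1=G0|G1=0|1=1 G2=1(const) G3=G1=1 G4=NOT G4=NOT 1=0 -> 11110
Step 3: G0=G0|G4=1|0=1 G1=G0|G1=1|1=1 G2=1(const) G3=G1=1 G4=NOT G4=NOT 0=1 -> 11111
Step 4: G0=G0|G4=1|1=1 G1=G0|G1=1|1=1 G2=1(const) G3=G1=1 G4=NOT G4=NOT 1=0 -> 11110
Step 5: G0=G0|G4=1|0=1 G1=G0|G1=1|1=1 G2=1(const) G3=G1=1 G4=NOT G4=NOT 0=1 -> 11111
Step 6: G0=G0|G4=1|1=1 G1=G0|G1=1|1=1 G2=1(const) G3=G1=1 G4=NOT G4=NOT 1=0 -> 11110
Step 7: G0=G0|G4=1|0=1 G1=G0|G1=1|1=1 G2=1(const) G3=G1=1 G4=NOT G4=NOT 0=1 -> 11111

11111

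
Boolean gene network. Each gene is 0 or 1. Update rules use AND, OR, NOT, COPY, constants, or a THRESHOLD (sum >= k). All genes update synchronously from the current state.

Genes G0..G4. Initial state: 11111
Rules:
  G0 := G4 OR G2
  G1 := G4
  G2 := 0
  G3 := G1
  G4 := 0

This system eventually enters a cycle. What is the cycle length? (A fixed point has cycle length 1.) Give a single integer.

Answer: 1

Derivation:
Step 0: 11111
Step 1: G0=G4|G2=1|1=1 G1=G4=1 G2=0(const) G3=G1=1 G4=0(const) -> 11010
Step 2: G0=G4|G2=0|0=0 G1=G4=0 G2=0(const) G3=G1=1 G4=0(const) -> 00010
Step 3: G0=G4|G2=0|0=0 G1=G4=0 G2=0(const) G3=G1=0 G4=0(const) -> 00000
Step 4: G0=G4|G2=0|0=0 G1=G4=0 G2=0(const) G3=G1=0 G4=0(const) -> 00000
State from step 4 equals state from step 3 -> cycle length 1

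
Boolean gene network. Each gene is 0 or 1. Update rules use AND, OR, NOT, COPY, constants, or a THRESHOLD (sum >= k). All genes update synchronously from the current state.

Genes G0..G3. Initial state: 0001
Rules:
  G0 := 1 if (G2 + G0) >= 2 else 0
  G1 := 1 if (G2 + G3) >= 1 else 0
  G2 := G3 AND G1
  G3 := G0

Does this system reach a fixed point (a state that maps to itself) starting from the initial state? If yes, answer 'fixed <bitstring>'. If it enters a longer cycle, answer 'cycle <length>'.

Answer: fixed 0000

Derivation:
Step 0: 0001
Step 1: G0=(0+0>=2)=0 G1=(0+1>=1)=1 G2=G3&G1=1&0=0 G3=G0=0 -> 0100
Step 2: G0=(0+0>=2)=0 G1=(0+0>=1)=0 G2=G3&G1=0&1=0 G3=G0=0 -> 0000
Step 3: G0=(0+0>=2)=0 G1=(0+0>=1)=0 G2=G3&G1=0&0=0 G3=G0=0 -> 0000
Fixed point reached at step 2: 0000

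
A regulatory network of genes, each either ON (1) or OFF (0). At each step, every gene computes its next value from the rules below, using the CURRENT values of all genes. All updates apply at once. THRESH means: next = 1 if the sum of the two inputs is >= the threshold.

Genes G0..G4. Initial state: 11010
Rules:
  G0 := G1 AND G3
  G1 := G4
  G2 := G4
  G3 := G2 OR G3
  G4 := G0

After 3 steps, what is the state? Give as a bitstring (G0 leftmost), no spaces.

Step 1: G0=G1&G3=1&1=1 G1=G4=0 G2=G4=0 G3=G2|G3=0|1=1 G4=G0=1 -> 10011
Step 2: G0=G1&G3=0&1=0 G1=G4=1 G2=G4=1 G3=G2|G3=0|1=1 G4=G0=1 -> 01111
Step 3: G0=G1&G3=1&1=1 G1=G4=1 G2=G4=1 G3=G2|G3=1|1=1 G4=G0=0 -> 11110

11110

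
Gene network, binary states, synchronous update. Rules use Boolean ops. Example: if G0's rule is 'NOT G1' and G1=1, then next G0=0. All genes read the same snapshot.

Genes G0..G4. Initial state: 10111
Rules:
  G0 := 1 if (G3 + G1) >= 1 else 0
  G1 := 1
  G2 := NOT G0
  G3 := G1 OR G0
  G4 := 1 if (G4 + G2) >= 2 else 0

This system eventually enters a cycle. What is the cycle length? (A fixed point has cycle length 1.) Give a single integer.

Answer: 1

Derivation:
Step 0: 10111
Step 1: G0=(1+0>=1)=1 G1=1(const) G2=NOT G0=NOT 1=0 G3=G1|G0=0|1=1 G4=(1+1>=2)=1 -> 11011
Step 2: G0=(1+1>=1)=1 G1=1(const) G2=NOT G0=NOT 1=0 G3=G1|G0=1|1=1 G4=(1+0>=2)=0 -> 11010
Step 3: G0=(1+1>=1)=1 G1=1(const) G2=NOT G0=NOT 1=0 G3=G1|G0=1|1=1 G4=(0+0>=2)=0 -> 11010
State from step 3 equals state from step 2 -> cycle length 1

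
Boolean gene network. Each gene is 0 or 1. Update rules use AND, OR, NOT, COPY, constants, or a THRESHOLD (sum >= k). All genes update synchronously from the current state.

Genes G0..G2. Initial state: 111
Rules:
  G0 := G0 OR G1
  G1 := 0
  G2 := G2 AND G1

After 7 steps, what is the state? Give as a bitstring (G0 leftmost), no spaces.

Step 1: G0=G0|G1=1|1=1 G1=0(const) G2=G2&G1=1&1=1 -> 101
Step 2: G0=G0|G1=1|0=1 G1=0(const) G2=G2&G1=1&0=0 -> 100
Step 3: G0=G0|G1=1|0=1 G1=0(const) G2=G2&G1=0&0=0 -> 100
Step 4: G0=G0|G1=1|0=1 G1=0(const) G2=G2&G1=0&0=0 -> 100
Step 5: G0=G0|G1=1|0=1 G1=0(const) G2=G2&G1=0&0=0 -> 100
Step 6: G0=G0|G1=1|0=1 G1=0(const) G2=G2&G1=0&0=0 -> 100
Step 7: G0=G0|G1=1|0=1 G1=0(const) G2=G2&G1=0&0=0 -> 100

100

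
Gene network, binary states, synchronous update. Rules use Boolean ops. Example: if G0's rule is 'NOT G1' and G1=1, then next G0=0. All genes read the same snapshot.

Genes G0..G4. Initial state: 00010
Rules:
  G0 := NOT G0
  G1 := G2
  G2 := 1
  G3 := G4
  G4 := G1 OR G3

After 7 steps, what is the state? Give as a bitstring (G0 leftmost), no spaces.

Step 1: G0=NOT G0=NOT 0=1 G1=G2=0 G2=1(const) G3=G4=0 G4=G1|G3=0|1=1 -> 10101
Step 2: G0=NOT G0=NOT 1=0 G1=G2=1 G2=1(const) G3=G4=1 G4=G1|G3=0|0=0 -> 01110
Step 3: G0=NOT G0=NOT 0=1 G1=G2=1 G2=1(const) G3=G4=0 G4=G1|G3=1|1=1 -> 11101
Step 4: G0=NOT G0=NOT 1=0 G1=G2=1 G2=1(const) G3=G4=1 G4=G1|G3=1|0=1 -> 01111
Step 5: G0=NOT G0=NOT 0=1 G1=G2=1 G2=1(const) G3=G4=1 G4=G1|G3=1|1=1 -> 11111
Step 6: G0=NOT G0=NOT 1=0 G1=G2=1 G2=1(const) G3=G4=1 G4=G1|G3=1|1=1 -> 01111
Step 7: G0=NOT G0=NOT 0=1 G1=G2=1 G2=1(const) G3=G4=1 G4=G1|G3=1|1=1 -> 11111

11111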